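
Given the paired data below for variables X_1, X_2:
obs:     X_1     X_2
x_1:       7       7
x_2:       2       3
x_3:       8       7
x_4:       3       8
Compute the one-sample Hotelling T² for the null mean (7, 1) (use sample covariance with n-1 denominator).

Step 1 — sample mean vector:
  mean(X_1) = (7 + 2 + 8 + 3) / 4 = 20/4 = 5
  mean(X_2) = (7 + 3 + 7 + 8) / 4 = 25/4 = 6.25
  x̄ = (5, 6.25),  deviation x̄ - mu_0 = (5, 6.25) - (7, 1) = (-2, 5.25).

Step 2 — sample covariance matrix, S[i,j] = (1/(n-1)) · Σ_k (x_{k,i} - mean_i) · (x_{k,j} - mean_j), divisor n-1 = 3:
  S[X_1,X_1] = ((2)·(2) + (-3)·(-3) + (3)·(3) + (-2)·(-2)) / 3 = 26/3 = 8.6667
  S[X_1,X_2] = ((2)·(0.75) + (-3)·(-3.25) + (3)·(0.75) + (-2)·(1.75)) / 3 = 10/3 = 3.3333
  S[X_2,X_2] = ((0.75)·(0.75) + (-3.25)·(-3.25) + (0.75)·(0.75) + (1.75)·(1.75)) / 3 = 14.75/3 = 4.9167
  S = [[8.6667, 3.3333],
 [3.3333, 4.9167]].

Step 3 — invert S. det(S) = 8.6667·4.9167 - (3.3333)² = 31.5.
  S^{-1} = (1/det) · [[d, -b], [-b, a]] = [[0.1561, -0.1058],
 [-0.1058, 0.2751]].

Step 4 — quadratic form (x̄ - mu_0)^T · S^{-1} · (x̄ - mu_0):
  S^{-1} · (x̄ - mu_0) = (-0.8677, 1.6561),
  (x̄ - mu_0)^T · [...] = (-2)·(-0.8677) + (5.25)·(1.6561) = 10.4299.

Step 5 — scale by n: T² = 4 · 10.4299 = 41.7196.

T² ≈ 41.7196


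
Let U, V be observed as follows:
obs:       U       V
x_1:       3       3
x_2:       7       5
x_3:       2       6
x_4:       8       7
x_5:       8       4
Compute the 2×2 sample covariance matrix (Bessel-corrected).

Step 1 — column means:
  mean(U) = (3 + 7 + 2 + 8 + 8) / 5 = 28/5 = 5.6
  mean(V) = (3 + 5 + 6 + 7 + 4) / 5 = 25/5 = 5

Step 2 — sample covariance S[i,j] = (1/(n-1)) · Σ_k (x_{k,i} - mean_i) · (x_{k,j} - mean_j), with n-1 = 4.
  S[U,U] = ((-2.6)·(-2.6) + (1.4)·(1.4) + (-3.6)·(-3.6) + (2.4)·(2.4) + (2.4)·(2.4)) / 4 = 33.2/4 = 8.3
  S[U,V] = ((-2.6)·(-2) + (1.4)·(0) + (-3.6)·(1) + (2.4)·(2) + (2.4)·(-1)) / 4 = 4/4 = 1
  S[V,V] = ((-2)·(-2) + (0)·(0) + (1)·(1) + (2)·(2) + (-1)·(-1)) / 4 = 10/4 = 2.5

S is symmetric (S[j,i] = S[i,j]). Assembling:

S = [[8.3, 1],
 [1, 2.5]]


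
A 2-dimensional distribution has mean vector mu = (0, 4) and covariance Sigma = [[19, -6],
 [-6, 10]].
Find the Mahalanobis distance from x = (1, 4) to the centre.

Step 1 — centre the observation: (x - mu) = (1, 0).

Step 2 — invert Sigma. det(Sigma) = 19·10 - (-6)² = 154.
  Sigma^{-1} = (1/det) · [[d, -b], [-b, a]] = [[0.0649, 0.039],
 [0.039, 0.1234]].

Step 3 — form the quadratic (x - mu)^T · Sigma^{-1} · (x - mu):
  Sigma^{-1} · (x - mu) = (0.0649, 0.039).
  (x - mu)^T · [Sigma^{-1} · (x - mu)] = (1)·(0.0649) + (0)·(0.039) = 0.0649.

Step 4 — take square root: d = √(0.0649) ≈ 0.2548.

d(x, mu) = √(0.0649) ≈ 0.2548


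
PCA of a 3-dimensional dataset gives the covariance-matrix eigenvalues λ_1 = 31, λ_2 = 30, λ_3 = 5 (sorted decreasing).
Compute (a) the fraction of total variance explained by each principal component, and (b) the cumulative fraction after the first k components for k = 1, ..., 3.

Step 1 — total variance = trace(Sigma) = Σ λ_i = 31 + 30 + 5 = 66.

Step 2 — fraction explained by component i = λ_i / Σ λ:
  PC1: 31/66 = 0.4697
  PC2: 30/66 = 0.4545
  PC3: 5/66 = 0.0758

Step 3 — cumulative fraction after k components = (λ_1 + ... + λ_k) / Σ λ:
  k = 1: 31/66 = 0.4697
  k = 2: (31 + 30)/66 = 61/66 = 0.9242
  k = 3: (31 + 30 + 5)/66 = 66/66 = 1

Summary (fraction, with percent):

explained: PC1 0.4697 (46.97%), PC2 0.4545 (45.45%), PC3 0.0758 (7.58%);  cumulative: 0.4697, 0.9242, 1


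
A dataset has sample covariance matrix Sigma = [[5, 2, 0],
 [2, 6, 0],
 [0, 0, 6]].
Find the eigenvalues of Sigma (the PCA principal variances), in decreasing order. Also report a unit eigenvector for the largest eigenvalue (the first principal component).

Step 1 — characteristic polynomial p(λ) = det(λI - Sigma) = λ³ - tr·λ² + c_1·λ - det, where tr = trace, c_1 = sum of the principal 2×2 minors, det = det(Sigma):
  tr = 5 + 6 + 6 = 17,
  c_1 = (5·6 - (2)²) + (5·6 - (0)²) + (6·6 - (0)²) = 26 + 30 + 36 = 92,
  det = 5·(6·6 - (0)²) - (2)·((2)·6 - (0)·(0)) + (0)·((2)·(0) - 6·(0)) = 5·(36) - (2)·(12) + (0)·(0) = 156.
  So p(λ) = λ³ - 17λ² + 92λ - 156.
Step 2 — look for an integer root (rational root theorem: any rational root is an integer divisor of 156). Testing λ = 6:
  p(6) = 216 - 612 + 552 - 156 = 0  ✓
  Dividing out (λ - 6): p(λ) = (λ - 6)(λ² - 11λ + 26).
Step 3 — remaining eigenvalues from the quadratic λ² - 11λ + 26 = 0:
  Δ = 11² - 4·26 = 121 - 104 = 17,  λ = (11 ± √17)/2 = (11 ± 4.1231)/2 ≈ 7.5616 or 3.4384.
  Sorted: λ_1 = 7.5616,  λ_2 = 6,  λ_3 = 3.4384  (check: sum = 17 = tr ✓).

Step 4 — unit eigenvector for λ_1 ≈ 7.5616: v spans the null space of (Sigma - λ_1 I), whose rows are
  r_1 = (-2.5616, 2, 0),  r_2 = (2, -1.5616, 0),  r_3 = (0, 0, -1.5616).
  v is orthogonal to every row, so take v ∝ r_1 × r_3 = ((2)·(-1.5616) - (0)·(0), (0)·(0) - (-2.5616)·(-1.5616), (-2.5616)·(0) - (2)·(0)) ≈ (-3.1231, -4, 0).
  Rescale (multiply by -1 so the first nonzero entry is positive): u = (3.1231, 4, 0).
  ||u|| = √((3.1231)² + (4)² + (0)²) = √(25.7538) ≈ 5.0748,  v_1 = u/||u|| ≈ (0.6154, 0.7882, 0) (||v_1|| = 1).

λ_1 = 7.5616,  λ_2 = 6,  λ_3 = 3.4384;  v_1 ≈ (0.6154, 0.7882, 0)


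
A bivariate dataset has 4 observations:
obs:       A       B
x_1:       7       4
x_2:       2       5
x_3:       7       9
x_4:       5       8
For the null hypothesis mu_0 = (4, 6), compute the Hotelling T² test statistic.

Step 1 — sample mean vector:
  mean(A) = (7 + 2 + 7 + 5) / 4 = 21/4 = 5.25
  mean(B) = (4 + 5 + 9 + 8) / 4 = 26/4 = 6.5
  x̄ = (5.25, 6.5),  deviation x̄ - mu_0 = (5.25, 6.5) - (4, 6) = (1.25, 0.5).

Step 2 — sample covariance matrix, S[i,j] = (1/(n-1)) · Σ_k (x_{k,i} - mean_i) · (x_{k,j} - mean_j), divisor n-1 = 3:
  S[A,A] = ((1.75)·(1.75) + (-3.25)·(-3.25) + (1.75)·(1.75) + (-0.25)·(-0.25)) / 3 = 16.75/3 = 5.5833
  S[A,B] = ((1.75)·(-2.5) + (-3.25)·(-1.5) + (1.75)·(2.5) + (-0.25)·(1.5)) / 3 = 4.5/3 = 1.5
  S[B,B] = ((-2.5)·(-2.5) + (-1.5)·(-1.5) + (2.5)·(2.5) + (1.5)·(1.5)) / 3 = 17/3 = 5.6667
  S = [[5.5833, 1.5],
 [1.5, 5.6667]].

Step 3 — invert S. det(S) = 5.5833·5.6667 - (1.5)² = 29.3889.
  S^{-1} = (1/det) · [[d, -b], [-b, a]] = [[0.1928, -0.051],
 [-0.051, 0.19]].

Step 4 — quadratic form (x̄ - mu_0)^T · S^{-1} · (x̄ - mu_0):
  S^{-1} · (x̄ - mu_0) = (0.2155, 0.0312),
  (x̄ - mu_0)^T · [...] = (1.25)·(0.2155) + (0.5)·(0.0312) = 0.285.

Step 5 — scale by n: T² = 4 · 0.285 = 1.1399.

T² ≈ 1.1399


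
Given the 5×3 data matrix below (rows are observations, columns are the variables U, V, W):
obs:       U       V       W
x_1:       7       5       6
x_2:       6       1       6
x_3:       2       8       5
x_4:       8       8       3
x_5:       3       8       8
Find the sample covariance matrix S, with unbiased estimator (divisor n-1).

Step 1 — column means:
  mean(U) = (7 + 6 + 2 + 8 + 3) / 5 = 26/5 = 5.2
  mean(V) = (5 + 1 + 8 + 8 + 8) / 5 = 30/5 = 6
  mean(W) = (6 + 6 + 5 + 3 + 8) / 5 = 28/5 = 5.6

Step 2 — sample covariance S[i,j] = (1/(n-1)) · Σ_k (x_{k,i} - mean_i) · (x_{k,j} - mean_j), with n-1 = 4.
  S[U,U] = ((1.8)·(1.8) + (0.8)·(0.8) + (-3.2)·(-3.2) + (2.8)·(2.8) + (-2.2)·(-2.2)) / 4 = 26.8/4 = 6.7
  S[U,V] = ((1.8)·(-1) + (0.8)·(-5) + (-3.2)·(2) + (2.8)·(2) + (-2.2)·(2)) / 4 = -11/4 = -2.75
  S[U,W] = ((1.8)·(0.4) + (0.8)·(0.4) + (-3.2)·(-0.6) + (2.8)·(-2.6) + (-2.2)·(2.4)) / 4 = -9.6/4 = -2.4
  S[V,V] = ((-1)·(-1) + (-5)·(-5) + (2)·(2) + (2)·(2) + (2)·(2)) / 4 = 38/4 = 9.5
  S[V,W] = ((-1)·(0.4) + (-5)·(0.4) + (2)·(-0.6) + (2)·(-2.6) + (2)·(2.4)) / 4 = -4/4 = -1
  S[W,W] = ((0.4)·(0.4) + (0.4)·(0.4) + (-0.6)·(-0.6) + (-2.6)·(-2.6) + (2.4)·(2.4)) / 4 = 13.2/4 = 3.3

S is symmetric (S[j,i] = S[i,j]). Assembling:

S = [[6.7, -2.75, -2.4],
 [-2.75, 9.5, -1],
 [-2.4, -1, 3.3]]


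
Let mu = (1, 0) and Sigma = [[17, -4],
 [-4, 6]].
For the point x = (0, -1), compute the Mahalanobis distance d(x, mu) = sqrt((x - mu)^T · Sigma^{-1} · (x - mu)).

Step 1 — centre the observation: (x - mu) = (-1, -1).

Step 2 — invert Sigma. det(Sigma) = 17·6 - (-4)² = 86.
  Sigma^{-1} = (1/det) · [[d, -b], [-b, a]] = [[0.0698, 0.0465],
 [0.0465, 0.1977]].

Step 3 — form the quadratic (x - mu)^T · Sigma^{-1} · (x - mu):
  Sigma^{-1} · (x - mu) = (-0.1163, -0.2442).
  (x - mu)^T · [Sigma^{-1} · (x - mu)] = (-1)·(-0.1163) + (-1)·(-0.2442) = 0.3605.

Step 4 — take square root: d = √(0.3605) ≈ 0.6004.

d(x, mu) = √(0.3605) ≈ 0.6004


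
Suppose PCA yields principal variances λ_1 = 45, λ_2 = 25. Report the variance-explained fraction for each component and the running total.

Step 1 — total variance = trace(Sigma) = Σ λ_i = 45 + 25 = 70.

Step 2 — fraction explained by component i = λ_i / Σ λ:
  PC1: 45/70 = 0.6429
  PC2: 25/70 = 0.3571

Step 3 — cumulative fraction after k components = (λ_1 + ... + λ_k) / Σ λ:
  k = 1: 45/70 = 0.6429
  k = 2: (45 + 25)/70 = 70/70 = 1

Summary (fraction, with percent):

explained: PC1 0.6429 (64.29%), PC2 0.3571 (35.71%);  cumulative: 0.6429, 1


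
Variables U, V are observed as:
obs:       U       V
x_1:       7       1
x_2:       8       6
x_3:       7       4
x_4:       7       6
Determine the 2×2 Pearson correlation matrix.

Step 1 — column means:
  mean(U) = (7 + 8 + 7 + 7) / 4 = 29/4 = 7.25
  mean(V) = (1 + 6 + 4 + 6) / 4 = 17/4 = 4.25

Step 2 — sample variances and covariances s[i,j] = (1/(n-1)) · Σ_k (x_{k,i} - mean_i) · (x_{k,j} - mean_j), with n-1 = 3:
  s[U,U] = ((-0.25)·(-0.25) + (0.75)·(0.75) + (-0.25)·(-0.25) + (-0.25)·(-0.25)) / 3 = 0.75/3 = 0.25
  s[U,V] = ((-0.25)·(-3.25) + (0.75)·(1.75) + (-0.25)·(-0.25) + (-0.25)·(1.75)) / 3 = 1.75/3 = 0.5833
  s[V,V] = ((-3.25)·(-3.25) + (1.75)·(1.75) + (-0.25)·(-0.25) + (1.75)·(1.75)) / 3 = 16.75/3 = 5.5833
  Sample standard deviations s_i = √(s[i,i]):
  s(U) = √(0.25) = 0.5
  s(V) = √(5.5833) = 2.3629

Step 3 — r_{ij} = s_{ij} / (s_i · s_j):
  r[U,U] = 1 (diagonal).
  r[U,V] = 0.5833 / (0.5 · 2.3629) = 0.5833 / 1.1815 = 0.4937
  r[V,V] = 1 (diagonal).

R is symmetric with unit diagonal. Assembling:

R = [[1, 0.4937],
 [0.4937, 1]]


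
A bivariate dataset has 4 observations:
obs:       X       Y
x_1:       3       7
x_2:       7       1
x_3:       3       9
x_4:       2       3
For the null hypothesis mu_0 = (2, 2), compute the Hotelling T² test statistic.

Step 1 — sample mean vector:
  mean(X) = (3 + 7 + 3 + 2) / 4 = 15/4 = 3.75
  mean(Y) = (7 + 1 + 9 + 3) / 4 = 20/4 = 5
  x̄ = (3.75, 5),  deviation x̄ - mu_0 = (3.75, 5) - (2, 2) = (1.75, 3).

Step 2 — sample covariance matrix, S[i,j] = (1/(n-1)) · Σ_k (x_{k,i} - mean_i) · (x_{k,j} - mean_j), divisor n-1 = 3:
  S[X,X] = ((-0.75)·(-0.75) + (3.25)·(3.25) + (-0.75)·(-0.75) + (-1.75)·(-1.75)) / 3 = 14.75/3 = 4.9167
  S[X,Y] = ((-0.75)·(2) + (3.25)·(-4) + (-0.75)·(4) + (-1.75)·(-2)) / 3 = -14/3 = -4.6667
  S[Y,Y] = ((2)·(2) + (-4)·(-4) + (4)·(4) + (-2)·(-2)) / 3 = 40/3 = 13.3333
  S = [[4.9167, -4.6667],
 [-4.6667, 13.3333]].

Step 3 — invert S. det(S) = 4.9167·13.3333 - (-4.6667)² = 43.7778.
  S^{-1} = (1/det) · [[d, -b], [-b, a]] = [[0.3046, 0.1066],
 [0.1066, 0.1123]].

Step 4 — quadratic form (x̄ - mu_0)^T · S^{-1} · (x̄ - mu_0):
  S^{-1} · (x̄ - mu_0) = (0.8528, 0.5235),
  (x̄ - mu_0)^T · [...] = (1.75)·(0.8528) + (3)·(0.5235) = 3.0628.

Step 5 — scale by n: T² = 4 · 3.0628 = 12.2513.

T² ≈ 12.2513


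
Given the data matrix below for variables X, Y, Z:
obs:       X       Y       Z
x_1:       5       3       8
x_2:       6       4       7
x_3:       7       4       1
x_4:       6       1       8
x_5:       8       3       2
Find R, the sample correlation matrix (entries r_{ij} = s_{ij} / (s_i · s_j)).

Step 1 — column means:
  mean(X) = (5 + 6 + 7 + 6 + 8) / 5 = 32/5 = 6.4
  mean(Y) = (3 + 4 + 4 + 1 + 3) / 5 = 15/5 = 3
  mean(Z) = (8 + 7 + 1 + 8 + 2) / 5 = 26/5 = 5.2

Step 2 — sample variances and covariances s[i,j] = (1/(n-1)) · Σ_k (x_{k,i} - mean_i) · (x_{k,j} - mean_j), with n-1 = 4:
  s[X,X] = ((-1.4)·(-1.4) + (-0.4)·(-0.4) + (0.6)·(0.6) + (-0.4)·(-0.4) + (1.6)·(1.6)) / 4 = 5.2/4 = 1.3
  s[X,Y] = ((-1.4)·(0) + (-0.4)·(1) + (0.6)·(1) + (-0.4)·(-2) + (1.6)·(0)) / 4 = 1/4 = 0.25
  s[X,Z] = ((-1.4)·(2.8) + (-0.4)·(1.8) + (0.6)·(-4.2) + (-0.4)·(2.8) + (1.6)·(-3.2)) / 4 = -13.4/4 = -3.35
  s[Y,Y] = ((0)·(0) + (1)·(1) + (1)·(1) + (-2)·(-2) + (0)·(0)) / 4 = 6/4 = 1.5
  s[Y,Z] = ((0)·(2.8) + (1)·(1.8) + (1)·(-4.2) + (-2)·(2.8) + (0)·(-3.2)) / 4 = -8/4 = -2
  s[Z,Z] = ((2.8)·(2.8) + (1.8)·(1.8) + (-4.2)·(-4.2) + (2.8)·(2.8) + (-3.2)·(-3.2)) / 4 = 46.8/4 = 11.7
  Sample standard deviations s_i = √(s[i,i]):
  s(X) = √(1.3) = 1.1402
  s(Y) = √(1.5) = 1.2247
  s(Z) = √(11.7) = 3.4205

Step 3 — r_{ij} = s_{ij} / (s_i · s_j):
  r[X,X] = 1 (diagonal).
  r[X,Y] = 0.25 / (1.1402 · 1.2247) = 0.25 / 1.3964 = 0.179
  r[X,Z] = -3.35 / (1.1402 · 3.4205) = -3.35 / 3.9 = -0.859
  r[Y,Y] = 1 (diagonal).
  r[Y,Z] = -2 / (1.2247 · 3.4205) = -2 / 4.1893 = -0.4774
  r[Z,Z] = 1 (diagonal).

R is symmetric with unit diagonal. Assembling:

R = [[1, 0.179, -0.859],
 [0.179, 1, -0.4774],
 [-0.859, -0.4774, 1]]


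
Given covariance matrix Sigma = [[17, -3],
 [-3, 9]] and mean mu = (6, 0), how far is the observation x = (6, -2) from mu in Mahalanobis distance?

Step 1 — centre the observation: (x - mu) = (0, -2).

Step 2 — invert Sigma. det(Sigma) = 17·9 - (-3)² = 144.
  Sigma^{-1} = (1/det) · [[d, -b], [-b, a]] = [[0.0625, 0.0208],
 [0.0208, 0.1181]].

Step 3 — form the quadratic (x - mu)^T · Sigma^{-1} · (x - mu):
  Sigma^{-1} · (x - mu) = (-0.0417, -0.2361).
  (x - mu)^T · [Sigma^{-1} · (x - mu)] = (0)·(-0.0417) + (-2)·(-0.2361) = 0.4722.

Step 4 — take square root: d = √(0.4722) ≈ 0.6872.

d(x, mu) = √(0.4722) ≈ 0.6872


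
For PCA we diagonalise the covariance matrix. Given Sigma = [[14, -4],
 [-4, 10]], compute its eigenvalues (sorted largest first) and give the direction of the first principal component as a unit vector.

Step 1 — characteristic polynomial of 2×2 Sigma:
  det(Sigma - λI) = λ² - trace · λ + det = 0.
  trace = 14 + 10 = 24, det = 14·10 - (-4)² = 124.
Step 2 — discriminant:
  Δ = trace² - 4·det = 576 - 496 = 80.
Step 3 — eigenvalues:
  λ = (trace ± √Δ)/2 = (24 ± 8.9443)/2,
  λ_1 = 16.4721,  λ_2 = 7.5279.

Step 4 — unit eigenvector for λ_1: solve (Sigma - λ_1 I)v = 0. First row:
  (14 - 16.4721)·v_x + (-4)·v_y = 0, i.e. (-2.4721)·v_x + (-4)·v_y = 0,
  so v ∝ (b, λ_1 - a) = (-4, 2.4721); multiply by -1 so the first entry is positive: u = (4, -2.4721).
  ||u|| = √((4)² + (-2.4721)²) = √(22.1115) ≈ 4.7023,
  v_1 = u/||u|| ≈ (0.8507, -0.5257) (||v_1|| = 1).

λ_1 = 16.4721,  λ_2 = 7.5279;  v_1 ≈ (0.8507, -0.5257)


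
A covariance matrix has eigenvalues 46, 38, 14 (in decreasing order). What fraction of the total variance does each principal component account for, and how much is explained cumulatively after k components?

Step 1 — total variance = trace(Sigma) = Σ λ_i = 46 + 38 + 14 = 98.

Step 2 — fraction explained by component i = λ_i / Σ λ:
  PC1: 46/98 = 0.4694
  PC2: 38/98 = 0.3878
  PC3: 14/98 = 0.1429

Step 3 — cumulative fraction after k components = (λ_1 + ... + λ_k) / Σ λ:
  k = 1: 46/98 = 0.4694
  k = 2: (46 + 38)/98 = 84/98 = 0.8571
  k = 3: (46 + 38 + 14)/98 = 98/98 = 1

Summary (fraction, with percent):

explained: PC1 0.4694 (46.94%), PC2 0.3878 (38.78%), PC3 0.1429 (14.29%);  cumulative: 0.4694, 0.8571, 1


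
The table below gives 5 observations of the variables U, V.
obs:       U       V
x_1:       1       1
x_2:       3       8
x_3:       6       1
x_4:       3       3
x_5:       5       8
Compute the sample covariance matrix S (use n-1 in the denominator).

Step 1 — column means:
  mean(U) = (1 + 3 + 6 + 3 + 5) / 5 = 18/5 = 3.6
  mean(V) = (1 + 8 + 1 + 3 + 8) / 5 = 21/5 = 4.2

Step 2 — sample covariance S[i,j] = (1/(n-1)) · Σ_k (x_{k,i} - mean_i) · (x_{k,j} - mean_j), with n-1 = 4.
  S[U,U] = ((-2.6)·(-2.6) + (-0.6)·(-0.6) + (2.4)·(2.4) + (-0.6)·(-0.6) + (1.4)·(1.4)) / 4 = 15.2/4 = 3.8
  S[U,V] = ((-2.6)·(-3.2) + (-0.6)·(3.8) + (2.4)·(-3.2) + (-0.6)·(-1.2) + (1.4)·(3.8)) / 4 = 4.4/4 = 1.1
  S[V,V] = ((-3.2)·(-3.2) + (3.8)·(3.8) + (-3.2)·(-3.2) + (-1.2)·(-1.2) + (3.8)·(3.8)) / 4 = 50.8/4 = 12.7

S is symmetric (S[j,i] = S[i,j]). Assembling:

S = [[3.8, 1.1],
 [1.1, 12.7]]


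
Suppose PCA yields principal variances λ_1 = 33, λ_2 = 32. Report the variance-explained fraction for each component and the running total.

Step 1 — total variance = trace(Sigma) = Σ λ_i = 33 + 32 = 65.

Step 2 — fraction explained by component i = λ_i / Σ λ:
  PC1: 33/65 = 0.5077
  PC2: 32/65 = 0.4923

Step 3 — cumulative fraction after k components = (λ_1 + ... + λ_k) / Σ λ:
  k = 1: 33/65 = 0.5077
  k = 2: (33 + 32)/65 = 65/65 = 1

Summary (fraction, with percent):

explained: PC1 0.5077 (50.77%), PC2 0.4923 (49.23%);  cumulative: 0.5077, 1


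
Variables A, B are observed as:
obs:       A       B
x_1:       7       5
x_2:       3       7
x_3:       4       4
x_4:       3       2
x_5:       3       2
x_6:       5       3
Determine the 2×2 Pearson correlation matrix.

Step 1 — column means:
  mean(A) = (7 + 3 + 4 + 3 + 3 + 5) / 6 = 25/6 = 4.1667
  mean(B) = (5 + 7 + 4 + 2 + 2 + 3) / 6 = 23/6 = 3.8333

Step 2 — sample variances and covariances s[i,j] = (1/(n-1)) · Σ_k (x_{k,i} - mean_i) · (x_{k,j} - mean_j), with n-1 = 5:
  s[A,A] = ((2.8333)·(2.8333) + (-1.1667)·(-1.1667) + (-0.1667)·(-0.1667) + (-1.1667)·(-1.1667) + (-1.1667)·(-1.1667) + (0.8333)·(0.8333)) / 5 = 12.8333/5 = 2.5667
  s[A,B] = ((2.8333)·(1.1667) + (-1.1667)·(3.1667) + (-0.1667)·(0.1667) + (-1.1667)·(-1.8333) + (-1.1667)·(-1.8333) + (0.8333)·(-0.8333)) / 5 = 3.1667/5 = 0.6333
  s[B,B] = ((1.1667)·(1.1667) + (3.1667)·(3.1667) + (0.1667)·(0.1667) + (-1.8333)·(-1.8333) + (-1.8333)·(-1.8333) + (-0.8333)·(-0.8333)) / 5 = 18.8333/5 = 3.7667
  Sample standard deviations s_i = √(s[i,i]):
  s(A) = √(2.5667) = 1.6021
  s(B) = √(3.7667) = 1.9408

Step 3 — r_{ij} = s_{ij} / (s_i · s_j):
  r[A,A] = 1 (diagonal).
  r[A,B] = 0.6333 / (1.6021 · 1.9408) = 0.6333 / 3.1093 = 0.2037
  r[B,B] = 1 (diagonal).

R is symmetric with unit diagonal. Assembling:

R = [[1, 0.2037],
 [0.2037, 1]]


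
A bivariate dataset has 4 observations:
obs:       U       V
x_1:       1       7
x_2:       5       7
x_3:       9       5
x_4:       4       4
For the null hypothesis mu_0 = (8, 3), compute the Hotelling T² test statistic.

Step 1 — sample mean vector:
  mean(U) = (1 + 5 + 9 + 4) / 4 = 19/4 = 4.75
  mean(V) = (7 + 7 + 5 + 4) / 4 = 23/4 = 5.75
  x̄ = (4.75, 5.75),  deviation x̄ - mu_0 = (4.75, 5.75) - (8, 3) = (-3.25, 2.75).

Step 2 — sample covariance matrix, S[i,j] = (1/(n-1)) · Σ_k (x_{k,i} - mean_i) · (x_{k,j} - mean_j), divisor n-1 = 3:
  S[U,U] = ((-3.75)·(-3.75) + (0.25)·(0.25) + (4.25)·(4.25) + (-0.75)·(-0.75)) / 3 = 32.75/3 = 10.9167
  S[U,V] = ((-3.75)·(1.25) + (0.25)·(1.25) + (4.25)·(-0.75) + (-0.75)·(-1.75)) / 3 = -6.25/3 = -2.0833
  S[V,V] = ((1.25)·(1.25) + (1.25)·(1.25) + (-0.75)·(-0.75) + (-1.75)·(-1.75)) / 3 = 6.75/3 = 2.25
  S = [[10.9167, -2.0833],
 [-2.0833, 2.25]].

Step 3 — invert S. det(S) = 10.9167·2.25 - (-2.0833)² = 20.2222.
  S^{-1} = (1/det) · [[d, -b], [-b, a]] = [[0.1113, 0.103],
 [0.103, 0.5398]].

Step 4 — quadratic form (x̄ - mu_0)^T · S^{-1} · (x̄ - mu_0):
  S^{-1} · (x̄ - mu_0) = (-0.0783, 1.1497),
  (x̄ - mu_0)^T · [...] = (-3.25)·(-0.0783) + (2.75)·(1.1497) = 3.4162.

Step 5 — scale by n: T² = 4 · 3.4162 = 13.6648.

T² ≈ 13.6648


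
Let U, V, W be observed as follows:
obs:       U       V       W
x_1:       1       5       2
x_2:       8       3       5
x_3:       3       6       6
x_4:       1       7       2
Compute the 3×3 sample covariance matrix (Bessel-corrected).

Step 1 — column means:
  mean(U) = (1 + 8 + 3 + 1) / 4 = 13/4 = 3.25
  mean(V) = (5 + 3 + 6 + 7) / 4 = 21/4 = 5.25
  mean(W) = (2 + 5 + 6 + 2) / 4 = 15/4 = 3.75

Step 2 — sample covariance S[i,j] = (1/(n-1)) · Σ_k (x_{k,i} - mean_i) · (x_{k,j} - mean_j), with n-1 = 3.
  S[U,U] = ((-2.25)·(-2.25) + (4.75)·(4.75) + (-0.25)·(-0.25) + (-2.25)·(-2.25)) / 3 = 32.75/3 = 10.9167
  S[U,V] = ((-2.25)·(-0.25) + (4.75)·(-2.25) + (-0.25)·(0.75) + (-2.25)·(1.75)) / 3 = -14.25/3 = -4.75
  S[U,W] = ((-2.25)·(-1.75) + (4.75)·(1.25) + (-0.25)·(2.25) + (-2.25)·(-1.75)) / 3 = 13.25/3 = 4.4167
  S[V,V] = ((-0.25)·(-0.25) + (-2.25)·(-2.25) + (0.75)·(0.75) + (1.75)·(1.75)) / 3 = 8.75/3 = 2.9167
  S[V,W] = ((-0.25)·(-1.75) + (-2.25)·(1.25) + (0.75)·(2.25) + (1.75)·(-1.75)) / 3 = -3.75/3 = -1.25
  S[W,W] = ((-1.75)·(-1.75) + (1.25)·(1.25) + (2.25)·(2.25) + (-1.75)·(-1.75)) / 3 = 12.75/3 = 4.25

S is symmetric (S[j,i] = S[i,j]). Assembling:

S = [[10.9167, -4.75, 4.4167],
 [-4.75, 2.9167, -1.25],
 [4.4167, -1.25, 4.25]]


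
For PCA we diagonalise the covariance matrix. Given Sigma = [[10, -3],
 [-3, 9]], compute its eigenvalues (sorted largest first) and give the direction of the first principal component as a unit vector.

Step 1 — characteristic polynomial of 2×2 Sigma:
  det(Sigma - λI) = λ² - trace · λ + det = 0.
  trace = 10 + 9 = 19, det = 10·9 - (-3)² = 81.
Step 2 — discriminant:
  Δ = trace² - 4·det = 361 - 324 = 37.
Step 3 — eigenvalues:
  λ = (trace ± √Δ)/2 = (19 ± 6.0828)/2,
  λ_1 = 12.5414,  λ_2 = 6.4586.

Step 4 — unit eigenvector for λ_1: solve (Sigma - λ_1 I)v = 0. First row:
  (10 - 12.5414)·v_x + (-3)·v_y = 0, i.e. (-2.5414)·v_x + (-3)·v_y = 0,
  so v ∝ (b, λ_1 - a) = (-3, 2.5414); multiply by -1 so the first entry is positive: u = (3, -2.5414).
  ||u|| = √((3)² + (-2.5414)²) = √(15.4586) ≈ 3.9317,
  v_1 = u/||u|| ≈ (0.763, -0.6464) (||v_1|| = 1).

λ_1 = 12.5414,  λ_2 = 6.4586;  v_1 ≈ (0.763, -0.6464)


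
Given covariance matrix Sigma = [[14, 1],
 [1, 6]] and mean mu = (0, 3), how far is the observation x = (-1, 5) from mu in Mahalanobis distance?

Step 1 — centre the observation: (x - mu) = (-1, 2).

Step 2 — invert Sigma. det(Sigma) = 14·6 - (1)² = 83.
  Sigma^{-1} = (1/det) · [[d, -b], [-b, a]] = [[0.0723, -0.012],
 [-0.012, 0.1687]].

Step 3 — form the quadratic (x - mu)^T · Sigma^{-1} · (x - mu):
  Sigma^{-1} · (x - mu) = (-0.0964, 0.3494).
  (x - mu)^T · [Sigma^{-1} · (x - mu)] = (-1)·(-0.0964) + (2)·(0.3494) = 0.7952.

Step 4 — take square root: d = √(0.7952) ≈ 0.8917.

d(x, mu) = √(0.7952) ≈ 0.8917


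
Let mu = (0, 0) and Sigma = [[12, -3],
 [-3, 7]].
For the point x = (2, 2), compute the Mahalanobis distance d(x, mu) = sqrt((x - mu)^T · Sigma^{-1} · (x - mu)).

Step 1 — centre the observation: (x - mu) = (2, 2).

Step 2 — invert Sigma. det(Sigma) = 12·7 - (-3)² = 75.
  Sigma^{-1} = (1/det) · [[d, -b], [-b, a]] = [[0.0933, 0.04],
 [0.04, 0.16]].

Step 3 — form the quadratic (x - mu)^T · Sigma^{-1} · (x - mu):
  Sigma^{-1} · (x - mu) = (0.2667, 0.4).
  (x - mu)^T · [Sigma^{-1} · (x - mu)] = (2)·(0.2667) + (2)·(0.4) = 1.3333.

Step 4 — take square root: d = √(1.3333) ≈ 1.1547.

d(x, mu) = √(1.3333) ≈ 1.1547


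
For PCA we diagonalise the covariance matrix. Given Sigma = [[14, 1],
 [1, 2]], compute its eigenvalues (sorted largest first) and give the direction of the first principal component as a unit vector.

Step 1 — characteristic polynomial of 2×2 Sigma:
  det(Sigma - λI) = λ² - trace · λ + det = 0.
  trace = 14 + 2 = 16, det = 14·2 - (1)² = 27.
Step 2 — discriminant:
  Δ = trace² - 4·det = 256 - 108 = 148.
Step 3 — eigenvalues:
  λ = (trace ± √Δ)/2 = (16 ± 12.1655)/2,
  λ_1 = 14.0828,  λ_2 = 1.9172.

Step 4 — unit eigenvector for λ_1: solve (Sigma - λ_1 I)v = 0. First row:
  (14 - 14.0828)·v_x + (1)·v_y = 0, i.e. (-0.0828)·v_x + (1)·v_y = 0,
  so v ∝ (b, λ_1 - a) = (1, 0.0828) = u.
  ||u|| = √((1)² + (0.0828)²) = √(1.0068) ≈ 1.0034,
  v_1 = u/||u|| ≈ (0.9966, 0.0825) (||v_1|| = 1).

λ_1 = 14.0828,  λ_2 = 1.9172;  v_1 ≈ (0.9966, 0.0825)


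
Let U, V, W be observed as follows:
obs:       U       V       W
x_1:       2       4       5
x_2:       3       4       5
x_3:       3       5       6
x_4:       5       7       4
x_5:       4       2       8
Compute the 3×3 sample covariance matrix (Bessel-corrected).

Step 1 — column means:
  mean(U) = (2 + 3 + 3 + 5 + 4) / 5 = 17/5 = 3.4
  mean(V) = (4 + 4 + 5 + 7 + 2) / 5 = 22/5 = 4.4
  mean(W) = (5 + 5 + 6 + 4 + 8) / 5 = 28/5 = 5.6

Step 2 — sample covariance S[i,j] = (1/(n-1)) · Σ_k (x_{k,i} - mean_i) · (x_{k,j} - mean_j), with n-1 = 4.
  S[U,U] = ((-1.4)·(-1.4) + (-0.4)·(-0.4) + (-0.4)·(-0.4) + (1.6)·(1.6) + (0.6)·(0.6)) / 4 = 5.2/4 = 1.3
  S[U,V] = ((-1.4)·(-0.4) + (-0.4)·(-0.4) + (-0.4)·(0.6) + (1.6)·(2.6) + (0.6)·(-2.4)) / 4 = 3.2/4 = 0.8
  S[U,W] = ((-1.4)·(-0.6) + (-0.4)·(-0.6) + (-0.4)·(0.4) + (1.6)·(-1.6) + (0.6)·(2.4)) / 4 = -0.2/4 = -0.05
  S[V,V] = ((-0.4)·(-0.4) + (-0.4)·(-0.4) + (0.6)·(0.6) + (2.6)·(2.6) + (-2.4)·(-2.4)) / 4 = 13.2/4 = 3.3
  S[V,W] = ((-0.4)·(-0.6) + (-0.4)·(-0.6) + (0.6)·(0.4) + (2.6)·(-1.6) + (-2.4)·(2.4)) / 4 = -9.2/4 = -2.3
  S[W,W] = ((-0.6)·(-0.6) + (-0.6)·(-0.6) + (0.4)·(0.4) + (-1.6)·(-1.6) + (2.4)·(2.4)) / 4 = 9.2/4 = 2.3

S is symmetric (S[j,i] = S[i,j]). Assembling:

S = [[1.3, 0.8, -0.05],
 [0.8, 3.3, -2.3],
 [-0.05, -2.3, 2.3]]


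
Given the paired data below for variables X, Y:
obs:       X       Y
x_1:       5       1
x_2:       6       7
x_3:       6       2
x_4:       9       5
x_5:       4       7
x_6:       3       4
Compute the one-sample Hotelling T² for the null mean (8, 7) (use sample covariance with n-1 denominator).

Step 1 — sample mean vector:
  mean(X) = (5 + 6 + 6 + 9 + 4 + 3) / 6 = 33/6 = 5.5
  mean(Y) = (1 + 7 + 2 + 5 + 7 + 4) / 6 = 26/6 = 4.3333
  x̄ = (5.5, 4.3333),  deviation x̄ - mu_0 = (5.5, 4.3333) - (8, 7) = (-2.5, -2.6667).

Step 2 — sample covariance matrix, S[i,j] = (1/(n-1)) · Σ_k (x_{k,i} - mean_i) · (x_{k,j} - mean_j), divisor n-1 = 5:
  S[X,X] = ((-0.5)·(-0.5) + (0.5)·(0.5) + (0.5)·(0.5) + (3.5)·(3.5) + (-1.5)·(-1.5) + (-2.5)·(-2.5)) / 5 = 21.5/5 = 4.3
  S[X,Y] = ((-0.5)·(-3.3333) + (0.5)·(2.6667) + (0.5)·(-2.3333) + (3.5)·(0.6667) + (-1.5)·(2.6667) + (-2.5)·(-0.3333)) / 5 = 1/5 = 0.2
  S[Y,Y] = ((-3.3333)·(-3.3333) + (2.6667)·(2.6667) + (-2.3333)·(-2.3333) + (0.6667)·(0.6667) + (2.6667)·(2.6667) + (-0.3333)·(-0.3333)) / 5 = 31.3333/5 = 6.2667
  S = [[4.3, 0.2],
 [0.2, 6.2667]].

Step 3 — invert S. det(S) = 4.3·6.2667 - (0.2)² = 26.9067.
  S^{-1} = (1/det) · [[d, -b], [-b, a]] = [[0.2329, -0.0074],
 [-0.0074, 0.1598]].

Step 4 — quadratic form (x̄ - mu_0)^T · S^{-1} · (x̄ - mu_0):
  S^{-1} · (x̄ - mu_0) = (-0.5624, -0.4076),
  (x̄ - mu_0)^T · [...] = (-2.5)·(-0.5624) + (-2.6667)·(-0.4076) = 2.493.

Step 5 — scale by n: T² = 6 · 2.493 = 14.9579.

T² ≈ 14.9579


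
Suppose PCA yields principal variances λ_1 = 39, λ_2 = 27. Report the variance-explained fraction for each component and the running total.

Step 1 — total variance = trace(Sigma) = Σ λ_i = 39 + 27 = 66.

Step 2 — fraction explained by component i = λ_i / Σ λ:
  PC1: 39/66 = 0.5909
  PC2: 27/66 = 0.4091

Step 3 — cumulative fraction after k components = (λ_1 + ... + λ_k) / Σ λ:
  k = 1: 39/66 = 0.5909
  k = 2: (39 + 27)/66 = 66/66 = 1

Summary (fraction, with percent):

explained: PC1 0.5909 (59.09%), PC2 0.4091 (40.91%);  cumulative: 0.5909, 1


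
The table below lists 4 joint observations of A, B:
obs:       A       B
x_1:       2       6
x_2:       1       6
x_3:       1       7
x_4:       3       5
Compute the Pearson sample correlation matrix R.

Step 1 — column means:
  mean(A) = (2 + 1 + 1 + 3) / 4 = 7/4 = 1.75
  mean(B) = (6 + 6 + 7 + 5) / 4 = 24/4 = 6

Step 2 — sample variances and covariances s[i,j] = (1/(n-1)) · Σ_k (x_{k,i} - mean_i) · (x_{k,j} - mean_j), with n-1 = 3:
  s[A,A] = ((0.25)·(0.25) + (-0.75)·(-0.75) + (-0.75)·(-0.75) + (1.25)·(1.25)) / 3 = 2.75/3 = 0.9167
  s[A,B] = ((0.25)·(0) + (-0.75)·(0) + (-0.75)·(1) + (1.25)·(-1)) / 3 = -2/3 = -0.6667
  s[B,B] = ((0)·(0) + (0)·(0) + (1)·(1) + (-1)·(-1)) / 3 = 2/3 = 0.6667
  Sample standard deviations s_i = √(s[i,i]):
  s(A) = √(0.9167) = 0.9574
  s(B) = √(0.6667) = 0.8165

Step 3 — r_{ij} = s_{ij} / (s_i · s_j):
  r[A,A] = 1 (diagonal).
  r[A,B] = -0.6667 / (0.9574 · 0.8165) = -0.6667 / 0.7817 = -0.8528
  r[B,B] = 1 (diagonal).

R is symmetric with unit diagonal. Assembling:

R = [[1, -0.8528],
 [-0.8528, 1]]


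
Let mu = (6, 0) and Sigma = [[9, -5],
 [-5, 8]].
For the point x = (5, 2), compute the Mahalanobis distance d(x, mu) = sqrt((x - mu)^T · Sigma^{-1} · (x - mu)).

Step 1 — centre the observation: (x - mu) = (-1, 2).

Step 2 — invert Sigma. det(Sigma) = 9·8 - (-5)² = 47.
  Sigma^{-1} = (1/det) · [[d, -b], [-b, a]] = [[0.1702, 0.1064],
 [0.1064, 0.1915]].

Step 3 — form the quadratic (x - mu)^T · Sigma^{-1} · (x - mu):
  Sigma^{-1} · (x - mu) = (0.0426, 0.2766).
  (x - mu)^T · [Sigma^{-1} · (x - mu)] = (-1)·(0.0426) + (2)·(0.2766) = 0.5106.

Step 4 — take square root: d = √(0.5106) ≈ 0.7146.

d(x, mu) = √(0.5106) ≈ 0.7146


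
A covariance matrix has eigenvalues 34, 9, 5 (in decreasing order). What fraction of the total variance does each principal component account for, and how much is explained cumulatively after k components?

Step 1 — total variance = trace(Sigma) = Σ λ_i = 34 + 9 + 5 = 48.

Step 2 — fraction explained by component i = λ_i / Σ λ:
  PC1: 34/48 = 0.7083
  PC2: 9/48 = 0.1875
  PC3: 5/48 = 0.1042

Step 3 — cumulative fraction after k components = (λ_1 + ... + λ_k) / Σ λ:
  k = 1: 34/48 = 0.7083
  k = 2: (34 + 9)/48 = 43/48 = 0.8958
  k = 3: (34 + 9 + 5)/48 = 48/48 = 1

Summary (fraction, with percent):

explained: PC1 0.7083 (70.83%), PC2 0.1875 (18.75%), PC3 0.1042 (10.42%);  cumulative: 0.7083, 0.8958, 1


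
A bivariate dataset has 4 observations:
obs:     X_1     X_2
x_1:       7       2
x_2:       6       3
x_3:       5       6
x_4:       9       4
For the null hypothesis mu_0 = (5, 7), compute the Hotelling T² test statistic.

Step 1 — sample mean vector:
  mean(X_1) = (7 + 6 + 5 + 9) / 4 = 27/4 = 6.75
  mean(X_2) = (2 + 3 + 6 + 4) / 4 = 15/4 = 3.75
  x̄ = (6.75, 3.75),  deviation x̄ - mu_0 = (6.75, 3.75) - (5, 7) = (1.75, -3.25).

Step 2 — sample covariance matrix, S[i,j] = (1/(n-1)) · Σ_k (x_{k,i} - mean_i) · (x_{k,j} - mean_j), divisor n-1 = 3:
  S[X_1,X_1] = ((0.25)·(0.25) + (-0.75)·(-0.75) + (-1.75)·(-1.75) + (2.25)·(2.25)) / 3 = 8.75/3 = 2.9167
  S[X_1,X_2] = ((0.25)·(-1.75) + (-0.75)·(-0.75) + (-1.75)·(2.25) + (2.25)·(0.25)) / 3 = -3.25/3 = -1.0833
  S[X_2,X_2] = ((-1.75)·(-1.75) + (-0.75)·(-0.75) + (2.25)·(2.25) + (0.25)·(0.25)) / 3 = 8.75/3 = 2.9167
  S = [[2.9167, -1.0833],
 [-1.0833, 2.9167]].

Step 3 — invert S. det(S) = 2.9167·2.9167 - (-1.0833)² = 7.3333.
  S^{-1} = (1/det) · [[d, -b], [-b, a]] = [[0.3977, 0.1477],
 [0.1477, 0.3977]].

Step 4 — quadratic form (x̄ - mu_0)^T · S^{-1} · (x̄ - mu_0):
  S^{-1} · (x̄ - mu_0) = (0.2159, -1.0341),
  (x̄ - mu_0)^T · [...] = (1.75)·(0.2159) + (-3.25)·(-1.0341) = 3.7386.

Step 5 — scale by n: T² = 4 · 3.7386 = 14.9545.

T² ≈ 14.9545


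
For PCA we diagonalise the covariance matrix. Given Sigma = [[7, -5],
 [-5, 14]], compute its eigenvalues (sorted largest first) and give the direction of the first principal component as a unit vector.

Step 1 — characteristic polynomial of 2×2 Sigma:
  det(Sigma - λI) = λ² - trace · λ + det = 0.
  trace = 7 + 14 = 21, det = 7·14 - (-5)² = 73.
Step 2 — discriminant:
  Δ = trace² - 4·det = 441 - 292 = 149.
Step 3 — eigenvalues:
  λ = (trace ± √Δ)/2 = (21 ± 12.2066)/2,
  λ_1 = 16.6033,  λ_2 = 4.3967.

Step 4 — unit eigenvector for λ_1: solve (Sigma - λ_1 I)v = 0. First row:
  (7 - 16.6033)·v_x + (-5)·v_y = 0, i.e. (-9.6033)·v_x + (-5)·v_y = 0,
  so v ∝ (b, λ_1 - a) = (-5, 9.6033); multiply by -1 so the first entry is positive: u = (5, -9.6033).
  ||u|| = √((5)² + (-9.6033)²) = √(117.2229) ≈ 10.827,
  v_1 = u/||u|| ≈ (0.4618, -0.887) (||v_1|| = 1).

λ_1 = 16.6033,  λ_2 = 4.3967;  v_1 ≈ (0.4618, -0.887)


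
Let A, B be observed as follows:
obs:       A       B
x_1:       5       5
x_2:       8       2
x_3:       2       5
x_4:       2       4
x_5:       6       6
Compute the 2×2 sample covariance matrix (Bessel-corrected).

Step 1 — column means:
  mean(A) = (5 + 8 + 2 + 2 + 6) / 5 = 23/5 = 4.6
  mean(B) = (5 + 2 + 5 + 4 + 6) / 5 = 22/5 = 4.4

Step 2 — sample covariance S[i,j] = (1/(n-1)) · Σ_k (x_{k,i} - mean_i) · (x_{k,j} - mean_j), with n-1 = 4.
  S[A,A] = ((0.4)·(0.4) + (3.4)·(3.4) + (-2.6)·(-2.6) + (-2.6)·(-2.6) + (1.4)·(1.4)) / 4 = 27.2/4 = 6.8
  S[A,B] = ((0.4)·(0.6) + (3.4)·(-2.4) + (-2.6)·(0.6) + (-2.6)·(-0.4) + (1.4)·(1.6)) / 4 = -6.2/4 = -1.55
  S[B,B] = ((0.6)·(0.6) + (-2.4)·(-2.4) + (0.6)·(0.6) + (-0.4)·(-0.4) + (1.6)·(1.6)) / 4 = 9.2/4 = 2.3

S is symmetric (S[j,i] = S[i,j]). Assembling:

S = [[6.8, -1.55],
 [-1.55, 2.3]]


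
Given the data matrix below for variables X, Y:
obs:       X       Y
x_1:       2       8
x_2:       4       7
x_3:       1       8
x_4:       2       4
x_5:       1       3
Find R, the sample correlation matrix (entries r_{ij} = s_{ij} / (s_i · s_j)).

Step 1 — column means:
  mean(X) = (2 + 4 + 1 + 2 + 1) / 5 = 10/5 = 2
  mean(Y) = (8 + 7 + 8 + 4 + 3) / 5 = 30/5 = 6

Step 2 — sample variances and covariances s[i,j] = (1/(n-1)) · Σ_k (x_{k,i} - mean_i) · (x_{k,j} - mean_j), with n-1 = 4:
  s[X,X] = ((0)·(0) + (2)·(2) + (-1)·(-1) + (0)·(0) + (-1)·(-1)) / 4 = 6/4 = 1.5
  s[X,Y] = ((0)·(2) + (2)·(1) + (-1)·(2) + (0)·(-2) + (-1)·(-3)) / 4 = 3/4 = 0.75
  s[Y,Y] = ((2)·(2) + (1)·(1) + (2)·(2) + (-2)·(-2) + (-3)·(-3)) / 4 = 22/4 = 5.5
  Sample standard deviations s_i = √(s[i,i]):
  s(X) = √(1.5) = 1.2247
  s(Y) = √(5.5) = 2.3452

Step 3 — r_{ij} = s_{ij} / (s_i · s_j):
  r[X,X] = 1 (diagonal).
  r[X,Y] = 0.75 / (1.2247 · 2.3452) = 0.75 / 2.8723 = 0.2611
  r[Y,Y] = 1 (diagonal).

R is symmetric with unit diagonal. Assembling:

R = [[1, 0.2611],
 [0.2611, 1]]


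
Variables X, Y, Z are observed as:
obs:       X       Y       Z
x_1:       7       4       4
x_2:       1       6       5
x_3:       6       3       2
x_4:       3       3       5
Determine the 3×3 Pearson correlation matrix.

Step 1 — column means:
  mean(X) = (7 + 1 + 6 + 3) / 4 = 17/4 = 4.25
  mean(Y) = (4 + 6 + 3 + 3) / 4 = 16/4 = 4
  mean(Z) = (4 + 5 + 2 + 5) / 4 = 16/4 = 4

Step 2 — sample variances and covariances s[i,j] = (1/(n-1)) · Σ_k (x_{k,i} - mean_i) · (x_{k,j} - mean_j), with n-1 = 3:
  s[X,X] = ((2.75)·(2.75) + (-3.25)·(-3.25) + (1.75)·(1.75) + (-1.25)·(-1.25)) / 3 = 22.75/3 = 7.5833
  s[X,Y] = ((2.75)·(0) + (-3.25)·(2) + (1.75)·(-1) + (-1.25)·(-1)) / 3 = -7/3 = -2.3333
  s[X,Z] = ((2.75)·(0) + (-3.25)·(1) + (1.75)·(-2) + (-1.25)·(1)) / 3 = -8/3 = -2.6667
  s[Y,Y] = ((0)·(0) + (2)·(2) + (-1)·(-1) + (-1)·(-1)) / 3 = 6/3 = 2
  s[Y,Z] = ((0)·(0) + (2)·(1) + (-1)·(-2) + (-1)·(1)) / 3 = 3/3 = 1
  s[Z,Z] = ((0)·(0) + (1)·(1) + (-2)·(-2) + (1)·(1)) / 3 = 6/3 = 2
  Sample standard deviations s_i = √(s[i,i]):
  s(X) = √(7.5833) = 2.7538
  s(Y) = √(2) = 1.4142
  s(Z) = √(2) = 1.4142

Step 3 — r_{ij} = s_{ij} / (s_i · s_j):
  r[X,X] = 1 (diagonal).
  r[X,Y] = -2.3333 / (2.7538 · 1.4142) = -2.3333 / 3.8944 = -0.5991
  r[X,Z] = -2.6667 / (2.7538 · 1.4142) = -2.6667 / 3.8944 = -0.6847
  r[Y,Y] = 1 (diagonal).
  r[Y,Z] = 1 / (1.4142 · 1.4142) = 1 / 2 = 0.5
  r[Z,Z] = 1 (diagonal).

R is symmetric with unit diagonal. Assembling:

R = [[1, -0.5991, -0.6847],
 [-0.5991, 1, 0.5],
 [-0.6847, 0.5, 1]]


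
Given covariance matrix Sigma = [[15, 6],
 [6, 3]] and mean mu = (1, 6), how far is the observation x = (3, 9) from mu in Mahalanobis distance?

Step 1 — centre the observation: (x - mu) = (2, 3).

Step 2 — invert Sigma. det(Sigma) = 15·3 - (6)² = 9.
  Sigma^{-1} = (1/det) · [[d, -b], [-b, a]] = [[0.3333, -0.6667],
 [-0.6667, 1.6667]].

Step 3 — form the quadratic (x - mu)^T · Sigma^{-1} · (x - mu):
  Sigma^{-1} · (x - mu) = (-1.3333, 3.6667).
  (x - mu)^T · [Sigma^{-1} · (x - mu)] = (2)·(-1.3333) + (3)·(3.6667) = 8.3333.

Step 4 — take square root: d = √(8.3333) ≈ 2.8868.

d(x, mu) = √(8.3333) ≈ 2.8868


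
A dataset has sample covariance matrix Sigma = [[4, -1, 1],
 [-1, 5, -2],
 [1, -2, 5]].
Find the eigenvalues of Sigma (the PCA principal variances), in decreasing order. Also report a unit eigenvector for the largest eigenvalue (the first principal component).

Step 1 — characteristic polynomial p(λ) = det(λI - Sigma) = λ³ - tr·λ² + c_1·λ - det, where tr = trace, c_1 = sum of the principal 2×2 minors, det = det(Sigma):
  tr = 4 + 5 + 5 = 14,
  c_1 = (4·5 - (-1)²) + (4·5 - (1)²) + (5·5 - (-2)²) = 19 + 19 + 21 = 59,
  det = 4·(5·5 - (-2)²) - (-1)·((-1)·5 - (-2)·(1)) + (1)·((-1)·(-2) - 5·(1)) = 4·(21) - (-1)·(-3) + (1)·(-3) = 78.
  So p(λ) = λ³ - 14λ² + 59λ - 78.
Step 2 — look for an integer root (rational root theorem: any rational root is an integer divisor of 78). Testing λ = 3:
  p(3) = 27 - 126 + 177 - 78 = 0  ✓
  Dividing out (λ - 3): p(λ) = (λ - 3)(λ² - 11λ + 26).
Step 3 — remaining eigenvalues from the quadratic λ² - 11λ + 26 = 0:
  Δ = 11² - 4·26 = 121 - 104 = 17,  λ = (11 ± √17)/2 = (11 ± 4.1231)/2 ≈ 7.5616 or 3.4384.
  Sorted: λ_1 = 7.5616,  λ_2 = 3.4384,  λ_3 = 3  (check: sum = 14 = tr ✓).

Step 4 — unit eigenvector for λ_1 ≈ 7.5616: v spans the null space of (Sigma - λ_1 I), whose rows are
  r_1 = (-3.5616, -1, 1),  r_2 = (-1, -2.5616, -2),  r_3 = (1, -2, -2.5616).
  v is orthogonal to every row, so take v ∝ r_1 × r_2 = ((-1)·(-2) - (1)·(-2.5616), (1)·(-1) - (-3.5616)·(-2), (-3.5616)·(-2.5616) - (-1)·(-1)) ≈ (4.5616, -8.1231, 8.1231).
  Let u = (4.5616, -8.1231, 8.1231).
  ||u|| = √((4.5616)² + (-8.1231)² + (8.1231)²) = √(152.7775) ≈ 12.3603,  v_1 = u/||u|| ≈ (0.369, -0.6572, 0.6572) (||v_1|| = 1).

λ_1 = 7.5616,  λ_2 = 3.4384,  λ_3 = 3;  v_1 ≈ (0.369, -0.6572, 0.6572)


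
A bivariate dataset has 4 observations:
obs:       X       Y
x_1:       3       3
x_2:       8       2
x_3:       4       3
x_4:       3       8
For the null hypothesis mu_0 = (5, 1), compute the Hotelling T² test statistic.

Step 1 — sample mean vector:
  mean(X) = (3 + 8 + 4 + 3) / 4 = 18/4 = 4.5
  mean(Y) = (3 + 2 + 3 + 8) / 4 = 16/4 = 4
  x̄ = (4.5, 4),  deviation x̄ - mu_0 = (4.5, 4) - (5, 1) = (-0.5, 3).

Step 2 — sample covariance matrix, S[i,j] = (1/(n-1)) · Σ_k (x_{k,i} - mean_i) · (x_{k,j} - mean_j), divisor n-1 = 3:
  S[X,X] = ((-1.5)·(-1.5) + (3.5)·(3.5) + (-0.5)·(-0.5) + (-1.5)·(-1.5)) / 3 = 17/3 = 5.6667
  S[X,Y] = ((-1.5)·(-1) + (3.5)·(-2) + (-0.5)·(-1) + (-1.5)·(4)) / 3 = -11/3 = -3.6667
  S[Y,Y] = ((-1)·(-1) + (-2)·(-2) + (-1)·(-1) + (4)·(4)) / 3 = 22/3 = 7.3333
  S = [[5.6667, -3.6667],
 [-3.6667, 7.3333]].

Step 3 — invert S. det(S) = 5.6667·7.3333 - (-3.6667)² = 28.1111.
  S^{-1} = (1/det) · [[d, -b], [-b, a]] = [[0.2609, 0.1304],
 [0.1304, 0.2016]].

Step 4 — quadratic form (x̄ - mu_0)^T · S^{-1} · (x̄ - mu_0):
  S^{-1} · (x̄ - mu_0) = (0.2609, 0.5395),
  (x̄ - mu_0)^T · [...] = (-0.5)·(0.2609) + (3)·(0.5395) = 1.4881.

Step 5 — scale by n: T² = 4 · 1.4881 = 5.9526.

T² ≈ 5.9526


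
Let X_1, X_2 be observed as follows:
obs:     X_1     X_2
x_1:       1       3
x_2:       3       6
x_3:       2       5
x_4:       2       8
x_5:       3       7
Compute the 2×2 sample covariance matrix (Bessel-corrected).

Step 1 — column means:
  mean(X_1) = (1 + 3 + 2 + 2 + 3) / 5 = 11/5 = 2.2
  mean(X_2) = (3 + 6 + 5 + 8 + 7) / 5 = 29/5 = 5.8

Step 2 — sample covariance S[i,j] = (1/(n-1)) · Σ_k (x_{k,i} - mean_i) · (x_{k,j} - mean_j), with n-1 = 4.
  S[X_1,X_1] = ((-1.2)·(-1.2) + (0.8)·(0.8) + (-0.2)·(-0.2) + (-0.2)·(-0.2) + (0.8)·(0.8)) / 4 = 2.8/4 = 0.7
  S[X_1,X_2] = ((-1.2)·(-2.8) + (0.8)·(0.2) + (-0.2)·(-0.8) + (-0.2)·(2.2) + (0.8)·(1.2)) / 4 = 4.2/4 = 1.05
  S[X_2,X_2] = ((-2.8)·(-2.8) + (0.2)·(0.2) + (-0.8)·(-0.8) + (2.2)·(2.2) + (1.2)·(1.2)) / 4 = 14.8/4 = 3.7

S is symmetric (S[j,i] = S[i,j]). Assembling:

S = [[0.7, 1.05],
 [1.05, 3.7]]
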